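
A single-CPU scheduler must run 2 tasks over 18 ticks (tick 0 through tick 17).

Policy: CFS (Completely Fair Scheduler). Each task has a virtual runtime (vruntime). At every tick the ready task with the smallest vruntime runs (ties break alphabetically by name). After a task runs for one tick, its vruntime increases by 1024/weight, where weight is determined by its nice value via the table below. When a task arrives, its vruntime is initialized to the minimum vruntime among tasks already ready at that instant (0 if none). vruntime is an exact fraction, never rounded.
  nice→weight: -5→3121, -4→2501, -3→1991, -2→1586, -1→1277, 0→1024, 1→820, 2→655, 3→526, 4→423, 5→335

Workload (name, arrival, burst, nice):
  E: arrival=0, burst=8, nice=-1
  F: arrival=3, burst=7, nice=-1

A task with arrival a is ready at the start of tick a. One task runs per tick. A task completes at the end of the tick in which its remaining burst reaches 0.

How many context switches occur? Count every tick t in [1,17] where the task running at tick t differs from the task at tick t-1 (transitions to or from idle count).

context switches = 10

t=0: vr[E=0] → run E
t=1: vr[E=1024/1277] → run E
t=2: vr[E=2048/1277] → run E
t=3: vr[E=3072/1277 F=3072/1277] → run E
t=4: vr[E=4096/1277 F=3072/1277] → run F
t=5: vr[E=4096/1277 F=4096/1277] → run E
t=6: vr[E=5120/1277 F=4096/1277] → run F
t=7: vr[E=5120/1277 F=5120/1277] → run E
t=8: vr[E=6144/1277 F=5120/1277] → run F
t=9: vr[E=6144/1277 F=6144/1277] → run E
t=10: vr[E=7168/1277 F=6144/1277] → run F
t=11: vr[E=7168/1277 F=7168/1277] → run E
t=12: vr[F=7168/1277] → run F
t=13: vr[F=8192/1277] → run F
t=14: vr[F=9216/1277] → run F
t=15: (idle)
t=16: (idle)
t=17: (idle)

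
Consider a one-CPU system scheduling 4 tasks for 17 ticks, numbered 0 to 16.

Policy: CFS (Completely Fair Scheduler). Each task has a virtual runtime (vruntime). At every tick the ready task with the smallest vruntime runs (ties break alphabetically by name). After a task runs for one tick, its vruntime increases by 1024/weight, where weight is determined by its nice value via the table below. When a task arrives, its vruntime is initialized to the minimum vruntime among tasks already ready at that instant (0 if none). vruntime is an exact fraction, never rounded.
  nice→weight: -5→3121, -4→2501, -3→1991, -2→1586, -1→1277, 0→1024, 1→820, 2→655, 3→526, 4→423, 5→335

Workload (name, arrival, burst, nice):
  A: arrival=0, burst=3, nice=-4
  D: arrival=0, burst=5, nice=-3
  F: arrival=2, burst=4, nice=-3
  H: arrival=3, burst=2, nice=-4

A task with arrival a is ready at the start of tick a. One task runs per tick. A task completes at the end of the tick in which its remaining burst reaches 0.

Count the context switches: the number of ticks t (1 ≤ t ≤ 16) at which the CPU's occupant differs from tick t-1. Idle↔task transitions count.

context switches = 14

t=0: vr[A=0 D=0] → run A
t=1: vr[A=1024/2501 D=0] → run D
t=2: vr[A=1024/2501 D=1024/1991 F=1024/2501] → run A
t=3: vr[A=2048/2501 D=1024/1991 F=1024/2501 H=1024/2501] → run F
t=4: vr[A=2048/2501 D=1024/1991 F=4599808/4979491 H=1024/2501] → run H
t=5: vr[A=2048/2501 D=1024/1991 F=4599808/4979491 H=2048/2501] → run D
t=6: vr[A=2048/2501 D=2048/1991 F=4599808/4979491 H=2048/2501] → run A
t=7: vr[D=2048/1991 F=4599808/4979491 H=2048/2501] → run H
t=8: vr[D=2048/1991 F=4599808/4979491] → run F
t=9: vr[D=2048/1991 F=7160832/4979491] → run D
t=10: vr[D=3072/1991 F=7160832/4979491] → run F
t=11: vr[D=3072/1991 F=9721856/4979491] → run D
t=12: vr[D=4096/1991 F=9721856/4979491] → run F
t=13: vr[D=4096/1991] → run D
t=14: (idle)
t=15: (idle)
t=16: (idle)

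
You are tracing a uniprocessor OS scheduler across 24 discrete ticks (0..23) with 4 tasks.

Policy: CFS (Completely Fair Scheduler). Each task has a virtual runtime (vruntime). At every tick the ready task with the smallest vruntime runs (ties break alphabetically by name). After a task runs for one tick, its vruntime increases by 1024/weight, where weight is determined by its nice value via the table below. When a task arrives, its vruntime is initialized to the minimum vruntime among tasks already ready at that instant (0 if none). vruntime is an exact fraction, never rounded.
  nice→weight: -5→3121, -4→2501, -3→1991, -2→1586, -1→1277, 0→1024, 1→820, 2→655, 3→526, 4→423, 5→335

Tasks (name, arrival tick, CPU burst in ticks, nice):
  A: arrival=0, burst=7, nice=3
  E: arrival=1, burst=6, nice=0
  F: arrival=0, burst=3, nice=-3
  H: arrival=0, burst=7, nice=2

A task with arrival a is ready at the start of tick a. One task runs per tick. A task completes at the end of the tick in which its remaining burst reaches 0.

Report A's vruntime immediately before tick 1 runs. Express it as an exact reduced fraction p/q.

vruntime(A, start of tick 1) = 512/263

t=0: vr[A=0 F=0 H=0] → run A
t=1: vr[A=512/263 E=0 F=0 H=0] → run E
t=2: vr[A=512/263 E=1 F=0 H=0] → run F
t=3: vr[A=512/263 E=1 F=1024/1991 H=0] → run H
t=4: vr[A=512/263 E=1 F=1024/1991 H=1024/655] → run F
t=5: vr[A=512/263 E=1 F=2048/1991 H=1024/655] → run E
t=6: vr[A=512/263 E=2 F=2048/1991 H=1024/655] → run F
t=7: vr[A=512/263 E=2 H=1024/655] → run H
t=8: vr[A=512/263 E=2 H=2048/655] → run A
t=9: vr[A=1024/263 E=2 H=2048/655] → run E
t=10: vr[A=1024/263 E=3 H=2048/655] → run E
t=11: vr[A=1024/263 E=4 H=2048/655] → run H
t=12: vr[A=1024/263 E=4 H=3072/655] → run A
t=13: vr[A=1536/263 E=4 H=3072/655] → run E
t=14: vr[A=1536/263 E=5 H=3072/655] → run H
t=15: vr[A=1536/263 E=5 H=4096/655] → run E
t=16: vr[A=1536/263 H=4096/655] → run A
t=17: vr[A=2048/263 H=4096/655] → run H
t=18: vr[A=2048/263 H=1024/131] → run A
t=19: vr[A=2560/263 H=1024/131] → run H
t=20: vr[A=2560/263 H=6144/655] → run H
t=21: vr[A=2560/263] → run A
t=22: vr[A=3072/263] → run A
t=23: (idle)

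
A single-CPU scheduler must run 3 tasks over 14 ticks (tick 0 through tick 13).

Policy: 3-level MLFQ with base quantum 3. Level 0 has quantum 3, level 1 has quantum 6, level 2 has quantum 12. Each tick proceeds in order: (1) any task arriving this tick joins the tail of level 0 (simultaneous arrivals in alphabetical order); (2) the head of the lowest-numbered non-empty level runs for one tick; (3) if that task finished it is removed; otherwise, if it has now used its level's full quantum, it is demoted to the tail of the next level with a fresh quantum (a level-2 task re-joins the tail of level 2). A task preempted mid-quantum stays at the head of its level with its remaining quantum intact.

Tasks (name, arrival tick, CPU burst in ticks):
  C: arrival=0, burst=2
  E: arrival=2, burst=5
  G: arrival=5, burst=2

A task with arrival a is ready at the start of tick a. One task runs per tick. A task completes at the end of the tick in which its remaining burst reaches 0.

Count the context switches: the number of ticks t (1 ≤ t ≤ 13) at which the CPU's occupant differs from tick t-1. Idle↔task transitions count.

t=0: L0/L1/L2 = C/-/- → run C
t=1: L0/L1/L2 = C/-/- → run C
t=2: L0/L1/L2 = E/-/- → run E
t=3: L0/L1/L2 = E/-/- → run E
t=4: L0/L1/L2 = E/-/- → run E
t=5: L0/L1/L2 = G/E/- → run G
t=6: L0/L1/L2 = G/E/- → run G
t=7: L0/L1/L2 = -/E/- → run E
t=8: L0/L1/L2 = -/E/- → run E
t=9: (idle)
t=10: (idle)
t=11: (idle)
t=12: (idle)
t=13: (idle)

context switches = 4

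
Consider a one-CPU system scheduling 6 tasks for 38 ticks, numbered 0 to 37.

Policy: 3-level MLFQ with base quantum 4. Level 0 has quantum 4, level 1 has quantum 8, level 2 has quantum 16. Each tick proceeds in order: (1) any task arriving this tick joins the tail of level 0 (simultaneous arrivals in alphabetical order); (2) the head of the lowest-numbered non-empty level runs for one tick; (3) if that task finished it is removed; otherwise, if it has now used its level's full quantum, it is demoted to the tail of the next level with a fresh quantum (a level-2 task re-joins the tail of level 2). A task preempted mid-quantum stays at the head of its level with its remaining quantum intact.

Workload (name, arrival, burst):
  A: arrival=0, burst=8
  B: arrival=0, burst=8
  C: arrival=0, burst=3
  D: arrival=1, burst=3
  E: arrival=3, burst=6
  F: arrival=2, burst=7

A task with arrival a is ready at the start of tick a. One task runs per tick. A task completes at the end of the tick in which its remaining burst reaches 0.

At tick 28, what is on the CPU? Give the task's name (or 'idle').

t=0: L0/L1/L2 = ABC/-/- → run A
t=1: L0/L1/L2 = ABCD/-/- → run A
t=2: L0/L1/L2 = ABCDF/-/- → run A
t=3: L0/L1/L2 = ABCDFE/-/- → run A
t=4: L0/L1/L2 = BCDFE/A/- → run B
t=5: L0/L1/L2 = BCDFE/A/- → run B
t=6: L0/L1/L2 = BCDFE/A/- → run B
t=7: L0/L1/L2 = BCDFE/A/- → run B
t=8: L0/L1/L2 = CDFE/AB/- → run C
t=9: L0/L1/L2 = CDFE/AB/- → run C
t=10: L0/L1/L2 = CDFE/AB/- → run C
t=11: L0/L1/L2 = DFE/AB/- → run D
t=12: L0/L1/L2 = DFE/AB/- → run D
t=13: L0/L1/L2 = DFE/AB/- → run D
t=14: L0/L1/L2 = FE/AB/- → run F
t=15: L0/L1/L2 = FE/AB/- → run F
t=16: L0/L1/L2 = FE/AB/- → run F
t=17: L0/L1/L2 = FE/AB/- → run F
t=18: L0/L1/L2 = E/ABF/- → run E
t=19: L0/L1/L2 = E/ABF/- → run E
t=20: L0/L1/L2 = E/ABF/- → run E
t=21: L0/L1/L2 = E/ABF/- → run E
t=22: L0/L1/L2 = -/ABFE/- → run A
t=23: L0/L1/L2 = -/ABFE/- → run A
t=24: L0/L1/L2 = -/ABFE/- → run A
t=25: L0/L1/L2 = -/ABFE/- → run A
t=26: L0/L1/L2 = -/BFE/- → run B
t=27: L0/L1/L2 = -/BFE/- → run B
t=28: L0/L1/L2 = -/BFE/- → run B
t=29: L0/L1/L2 = -/BFE/- → run B
t=30: L0/L1/L2 = -/FE/- → run F
t=31: L0/L1/L2 = -/FE/- → run F
t=32: L0/L1/L2 = -/FE/- → run F
t=33: L0/L1/L2 = -/E/- → run E
t=34: L0/L1/L2 = -/E/- → run E
t=35: (idle)
t=36: (idle)
t=37: (idle)

running at tick 28 = B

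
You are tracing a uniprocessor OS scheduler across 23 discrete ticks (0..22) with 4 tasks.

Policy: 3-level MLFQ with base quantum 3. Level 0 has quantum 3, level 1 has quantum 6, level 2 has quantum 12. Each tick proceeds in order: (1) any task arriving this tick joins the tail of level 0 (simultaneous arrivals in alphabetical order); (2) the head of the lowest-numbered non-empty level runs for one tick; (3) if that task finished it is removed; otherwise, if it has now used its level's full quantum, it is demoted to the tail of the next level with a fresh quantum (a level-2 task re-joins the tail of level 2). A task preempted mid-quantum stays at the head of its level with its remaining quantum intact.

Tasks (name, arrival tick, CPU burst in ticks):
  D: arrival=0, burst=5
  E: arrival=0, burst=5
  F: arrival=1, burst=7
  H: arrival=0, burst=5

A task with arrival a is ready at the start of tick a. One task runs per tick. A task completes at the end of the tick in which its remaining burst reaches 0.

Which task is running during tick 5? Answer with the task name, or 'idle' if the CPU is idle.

t=0: L0/L1/L2 = DEH/-/- → run D
t=1: L0/L1/L2 = DEHF/-/- → run D
t=2: L0/L1/L2 = DEHF/-/- → run D
t=3: L0/L1/L2 = EHF/D/- → run E
t=4: L0/L1/L2 = EHF/D/- → run E
t=5: L0/L1/L2 = EHF/D/- → run E
t=6: L0/L1/L2 = HF/DE/- → run H
t=7: L0/L1/L2 = HF/DE/- → run H
t=8: L0/L1/L2 = HF/DE/- → run H
t=9: L0/L1/L2 = F/DEH/- → run F
t=10: L0/L1/L2 = F/DEH/- → run F
t=11: L0/L1/L2 = F/DEH/- → run F
t=12: L0/L1/L2 = -/DEHF/- → run D
t=13: L0/L1/L2 = -/DEHF/- → run D
t=14: L0/L1/L2 = -/EHF/- → run E
t=15: L0/L1/L2 = -/EHF/- → run E
t=16: L0/L1/L2 = -/HF/- → run H
t=17: L0/L1/L2 = -/HF/- → run H
t=18: L0/L1/L2 = -/F/- → run F
t=19: L0/L1/L2 = -/F/- → run F
t=20: L0/L1/L2 = -/F/- → run F
t=21: L0/L1/L2 = -/F/- → run F
t=22: (idle)

running at tick 5 = E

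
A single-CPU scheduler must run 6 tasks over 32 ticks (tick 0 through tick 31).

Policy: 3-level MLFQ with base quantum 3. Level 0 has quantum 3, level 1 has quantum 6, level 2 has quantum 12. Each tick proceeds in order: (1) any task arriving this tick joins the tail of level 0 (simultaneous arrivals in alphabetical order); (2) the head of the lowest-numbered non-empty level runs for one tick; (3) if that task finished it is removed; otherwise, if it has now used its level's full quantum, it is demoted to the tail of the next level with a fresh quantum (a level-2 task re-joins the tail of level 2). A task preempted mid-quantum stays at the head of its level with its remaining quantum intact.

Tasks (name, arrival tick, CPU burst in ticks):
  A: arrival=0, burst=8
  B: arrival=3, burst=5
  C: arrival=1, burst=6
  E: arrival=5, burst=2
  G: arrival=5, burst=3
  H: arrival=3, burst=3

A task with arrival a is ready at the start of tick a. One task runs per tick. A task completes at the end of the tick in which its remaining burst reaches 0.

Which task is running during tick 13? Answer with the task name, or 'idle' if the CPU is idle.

running at tick 13 = E

t=0: L0/L1/L2 = A/-/- → run A
t=1: L0/L1/L2 = AC/-/- → run A
t=2: L0/L1/L2 = AC/-/- → run A
t=3: L0/L1/L2 = CBH/A/- → run C
t=4: L0/L1/L2 = CBH/A/- → run C
t=5: L0/L1/L2 = CBHEG/A/- → run C
t=6: L0/L1/L2 = BHEG/AC/- → run B
t=7: L0/L1/L2 = BHEG/AC/- → run B
t=8: L0/L1/L2 = BHEG/AC/- → run B
t=9: L0/L1/L2 = HEG/ACB/- → run H
t=10: L0/L1/L2 = HEG/ACB/- → run H
t=11: L0/L1/L2 = HEG/ACB/- → run H
t=12: L0/L1/L2 = EG/ACB/- → run E
t=13: L0/L1/L2 = EG/ACB/- → run E
t=14: L0/L1/L2 = G/ACB/- → run G
t=15: L0/L1/L2 = G/ACB/- → run G
t=16: L0/L1/L2 = G/ACB/- → run G
t=17: L0/L1/L2 = -/ACB/- → run A
t=18: L0/L1/L2 = -/ACB/- → run A
t=19: L0/L1/L2 = -/ACB/- → run A
t=20: L0/L1/L2 = -/ACB/- → run A
t=21: L0/L1/L2 = -/ACB/- → run A
t=22: L0/L1/L2 = -/CB/- → run C
t=23: L0/L1/L2 = -/CB/- → run C
t=24: L0/L1/L2 = -/CB/- → run C
t=25: L0/L1/L2 = -/B/- → run B
t=26: L0/L1/L2 = -/B/- → run B
t=27: (idle)
t=28: (idle)
t=29: (idle)
t=30: (idle)
t=31: (idle)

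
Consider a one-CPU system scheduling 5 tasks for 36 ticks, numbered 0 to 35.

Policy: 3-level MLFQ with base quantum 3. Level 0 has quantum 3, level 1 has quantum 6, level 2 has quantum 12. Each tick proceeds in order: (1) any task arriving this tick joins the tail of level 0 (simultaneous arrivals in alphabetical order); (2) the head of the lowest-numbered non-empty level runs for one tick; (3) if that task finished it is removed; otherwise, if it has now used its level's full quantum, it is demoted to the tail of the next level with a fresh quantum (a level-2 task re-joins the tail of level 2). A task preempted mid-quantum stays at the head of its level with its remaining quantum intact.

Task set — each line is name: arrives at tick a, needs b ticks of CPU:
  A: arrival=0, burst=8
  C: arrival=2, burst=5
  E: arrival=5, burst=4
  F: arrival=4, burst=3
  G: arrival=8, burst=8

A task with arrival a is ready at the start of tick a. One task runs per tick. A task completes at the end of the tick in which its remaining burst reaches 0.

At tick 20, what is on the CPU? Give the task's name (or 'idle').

t=0: L0/L1/L2 = A/-/- → run A
t=1: L0/L1/L2 = A/-/- → run A
t=2: L0/L1/L2 = AC/-/- → run A
t=3: L0/L1/L2 = C/A/- → run C
t=4: L0/L1/L2 = CF/A/- → run C
t=5: L0/L1/L2 = CFE/A/- → run C
t=6: L0/L1/L2 = FE/AC/- → run F
t=7: L0/L1/L2 = FE/AC/- → run F
t=8: L0/L1/L2 = FEG/AC/- → run F
t=9: L0/L1/L2 = EG/AC/- → run E
t=10: L0/L1/L2 = EG/AC/- → run E
t=11: L0/L1/L2 = EG/AC/- → run E
t=12: L0/L1/L2 = G/ACE/- → run G
t=13: L0/L1/L2 = G/ACE/- → run G
t=14: L0/L1/L2 = G/ACE/- → run G
t=15: L0/L1/L2 = -/ACEG/- → run A
t=16: L0/L1/L2 = -/ACEG/- → run A
t=17: L0/L1/L2 = -/ACEG/- → run A
t=18: L0/L1/L2 = -/ACEG/- → run A
t=19: L0/L1/L2 = -/ACEG/- → run A
t=20: L0/L1/L2 = -/CEG/- → run C
t=21: L0/L1/L2 = -/CEG/- → run C
t=22: L0/L1/L2 = -/EG/- → run E
t=23: L0/L1/L2 = -/G/- → run G
t=24: L0/L1/L2 = -/G/- → run G
t=25: L0/L1/L2 = -/G/- → run G
t=26: L0/L1/L2 = -/G/- → run G
t=27: L0/L1/L2 = -/G/- → run G
t=28: (idle)
t=29: (idle)
t=30: (idle)
t=31: (idle)
t=32: (idle)
t=33: (idle)
t=34: (idle)
t=35: (idle)

running at tick 20 = C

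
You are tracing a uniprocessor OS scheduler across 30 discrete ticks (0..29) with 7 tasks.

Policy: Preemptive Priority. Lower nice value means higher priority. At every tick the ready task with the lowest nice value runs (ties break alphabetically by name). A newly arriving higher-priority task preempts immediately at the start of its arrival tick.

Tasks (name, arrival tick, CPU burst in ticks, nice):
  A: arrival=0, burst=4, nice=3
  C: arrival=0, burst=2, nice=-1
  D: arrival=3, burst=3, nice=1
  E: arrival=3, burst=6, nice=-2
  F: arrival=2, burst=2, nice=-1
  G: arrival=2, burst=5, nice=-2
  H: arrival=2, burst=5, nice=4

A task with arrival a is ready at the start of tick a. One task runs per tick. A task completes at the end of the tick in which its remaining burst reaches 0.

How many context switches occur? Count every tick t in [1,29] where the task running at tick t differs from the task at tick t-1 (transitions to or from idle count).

t=0: ready={A,C} → run C
t=1: ready={A,C} → run C
t=2: ready={A,F,G,H} → run G
t=3: ready={A,D,E,F,G,H} → run E
t=4: ready={A,D,E,F,G,H} → run E
t=5: ready={A,D,E,F,G,H} → run E
t=6: ready={A,D,E,F,G,H} → run E
t=7: ready={A,D,E,F,G,H} → run E
t=8: ready={A,D,E,F,G,H} → run E
t=9: ready={A,D,F,G,H} → run G
t=10: ready={A,D,F,G,H} → run G
t=11: ready={A,D,F,G,H} → run G
t=12: ready={A,D,F,G,H} → run G
t=13: ready={A,D,F,H} → run F
t=14: ready={A,D,F,H} → run F
t=15: ready={A,D,H} → run D
t=16: ready={A,D,H} → run D
t=17: ready={A,D,H} → run D
t=18: ready={A,H} → run A
t=19: ready={A,H} → run A
t=20: ready={A,H} → run A
t=21: ready={A,H} → run A
t=22: ready={H} → run H
t=23: ready={H} → run H
t=24: ready={H} → run H
t=25: ready={H} → run H
t=26: ready={H} → run H
t=27: (idle)
t=28: (idle)
t=29: (idle)

context switches = 8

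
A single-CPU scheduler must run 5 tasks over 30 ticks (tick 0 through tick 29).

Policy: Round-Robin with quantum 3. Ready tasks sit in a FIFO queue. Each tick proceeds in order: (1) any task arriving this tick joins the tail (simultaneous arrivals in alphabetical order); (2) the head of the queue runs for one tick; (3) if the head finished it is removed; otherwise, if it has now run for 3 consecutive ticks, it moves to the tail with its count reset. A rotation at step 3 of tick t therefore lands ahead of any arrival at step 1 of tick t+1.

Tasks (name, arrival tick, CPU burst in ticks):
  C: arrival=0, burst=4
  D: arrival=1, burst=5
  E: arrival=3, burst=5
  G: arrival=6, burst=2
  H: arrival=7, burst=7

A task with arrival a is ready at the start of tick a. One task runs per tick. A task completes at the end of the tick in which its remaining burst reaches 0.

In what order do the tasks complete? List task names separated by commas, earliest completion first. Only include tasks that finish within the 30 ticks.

completion order = C, D, G, E, H

t=0: queue=[C] q_used=0 → run C
t=1: queue=[C,D] q_used=1 → run C
t=2: queue=[C,D] q_used=2 → run C
t=3: queue=[D,C,E] q_used=0 → run D
t=4: queue=[D,C,E] q_used=1 → run D
t=5: queue=[D,C,E] q_used=2 → run D
t=6: queue=[C,E,D,G] q_used=0 → run C
t=7: queue=[E,D,G,H] q_used=0 → run E
t=8: queue=[E,D,G,H] q_used=1 → run E
t=9: queue=[E,D,G,H] q_used=2 → run E
t=10: queue=[D,G,H,E] q_used=0 → run D
t=11: queue=[D,G,H,E] q_used=1 → run D
t=12: queue=[G,H,E] q_used=0 → run G
t=13: queue=[G,H,E] q_used=1 → run G
t=14: queue=[H,E] q_used=0 → run H
t=15: queue=[H,E] q_used=1 → run H
t=16: queue=[H,E] q_used=2 → run H
t=17: queue=[E,H] q_used=0 → run E
t=18: queue=[E,H] q_used=1 → run E
t=19: queue=[H] q_used=0 → run H
t=20: queue=[H] q_used=1 → run H
t=21: queue=[H] q_used=2 → run H
t=22: queue=[H] q_used=0 → run H
t=23: (idle)
t=24: (idle)
t=25: (idle)
t=26: (idle)
t=27: (idle)
t=28: (idle)
t=29: (idle)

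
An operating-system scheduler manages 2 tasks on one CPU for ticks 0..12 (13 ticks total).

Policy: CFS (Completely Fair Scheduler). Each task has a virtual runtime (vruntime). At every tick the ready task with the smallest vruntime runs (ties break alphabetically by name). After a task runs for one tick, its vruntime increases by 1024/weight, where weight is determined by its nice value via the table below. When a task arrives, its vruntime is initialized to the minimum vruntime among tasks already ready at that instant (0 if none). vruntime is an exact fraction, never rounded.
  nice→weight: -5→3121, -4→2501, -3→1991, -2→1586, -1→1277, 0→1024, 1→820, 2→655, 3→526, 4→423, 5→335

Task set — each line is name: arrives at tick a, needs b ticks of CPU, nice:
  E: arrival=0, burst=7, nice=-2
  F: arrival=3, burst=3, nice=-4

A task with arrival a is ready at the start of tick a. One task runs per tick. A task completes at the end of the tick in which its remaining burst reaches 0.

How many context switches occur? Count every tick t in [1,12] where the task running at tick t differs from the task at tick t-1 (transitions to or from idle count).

context switches = 5

t=0: vr[E=0] → run E
t=1: vr[E=512/793] → run E
t=2: vr[E=1024/793] → run E
t=3: vr[E=1536/793 F=1536/793] → run E
t=4: vr[E=2048/793 F=1536/793] → run F
t=5: vr[E=2048/793 F=76288/32513] → run F
t=6: vr[E=2048/793 F=89600/32513] → run E
t=7: vr[E=2560/793 F=89600/32513] → run F
t=8: vr[E=2560/793] → run E
t=9: vr[E=3072/793] → run E
t=10: (idle)
t=11: (idle)
t=12: (idle)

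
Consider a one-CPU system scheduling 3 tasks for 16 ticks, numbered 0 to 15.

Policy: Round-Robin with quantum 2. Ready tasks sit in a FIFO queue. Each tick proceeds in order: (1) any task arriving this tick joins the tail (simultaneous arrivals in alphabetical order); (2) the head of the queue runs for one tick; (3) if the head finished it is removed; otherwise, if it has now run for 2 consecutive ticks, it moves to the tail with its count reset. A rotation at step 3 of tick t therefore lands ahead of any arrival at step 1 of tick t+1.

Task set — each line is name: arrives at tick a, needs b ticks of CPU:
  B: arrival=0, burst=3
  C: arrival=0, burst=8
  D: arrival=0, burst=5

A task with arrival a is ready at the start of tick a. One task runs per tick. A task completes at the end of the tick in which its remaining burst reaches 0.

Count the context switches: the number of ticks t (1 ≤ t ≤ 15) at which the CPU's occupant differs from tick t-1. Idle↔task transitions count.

t=0: queue=[B,C,D] q_used=0 → run B
t=1: queue=[B,C,D] q_used=1 → run B
t=2: queue=[C,D,B] q_used=0 → run C
t=3: queue=[C,D,B] q_used=1 → run C
t=4: queue=[D,B,C] q_used=0 → run D
t=5: queue=[D,B,C] q_used=1 → run D
t=6: queue=[B,C,D] q_used=0 → run B
t=7: queue=[C,D] q_used=0 → run C
t=8: queue=[C,D] q_used=1 → run C
t=9: queue=[D,C] q_used=0 → run D
t=10: queue=[D,C] q_used=1 → run D
t=11: queue=[C,D] q_used=0 → run C
t=12: queue=[C,D] q_used=1 → run C
t=13: queue=[D,C] q_used=0 → run D
t=14: queue=[C] q_used=0 → run C
t=15: queue=[C] q_used=1 → run C

context switches = 8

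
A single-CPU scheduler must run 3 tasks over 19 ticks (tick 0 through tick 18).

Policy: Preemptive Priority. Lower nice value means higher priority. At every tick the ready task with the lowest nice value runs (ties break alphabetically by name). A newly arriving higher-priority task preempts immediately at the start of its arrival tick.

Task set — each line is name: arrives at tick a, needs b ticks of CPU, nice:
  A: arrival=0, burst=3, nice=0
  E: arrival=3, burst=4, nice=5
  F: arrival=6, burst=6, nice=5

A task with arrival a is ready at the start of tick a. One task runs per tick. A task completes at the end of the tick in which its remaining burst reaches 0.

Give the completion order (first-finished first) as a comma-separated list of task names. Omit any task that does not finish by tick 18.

completion order = A, E, F

t=0: ready={A} → run A
t=1: ready={A} → run A
t=2: ready={A} → run A
t=3: ready={E} → run E
t=4: ready={E} → run E
t=5: ready={E} → run E
t=6: ready={E,F} → run E
t=7: ready={F} → run F
t=8: ready={F} → run F
t=9: ready={F} → run F
t=10: ready={F} → run F
t=11: ready={F} → run F
t=12: ready={F} → run F
t=13: (idle)
t=14: (idle)
t=15: (idle)
t=16: (idle)
t=17: (idle)
t=18: (idle)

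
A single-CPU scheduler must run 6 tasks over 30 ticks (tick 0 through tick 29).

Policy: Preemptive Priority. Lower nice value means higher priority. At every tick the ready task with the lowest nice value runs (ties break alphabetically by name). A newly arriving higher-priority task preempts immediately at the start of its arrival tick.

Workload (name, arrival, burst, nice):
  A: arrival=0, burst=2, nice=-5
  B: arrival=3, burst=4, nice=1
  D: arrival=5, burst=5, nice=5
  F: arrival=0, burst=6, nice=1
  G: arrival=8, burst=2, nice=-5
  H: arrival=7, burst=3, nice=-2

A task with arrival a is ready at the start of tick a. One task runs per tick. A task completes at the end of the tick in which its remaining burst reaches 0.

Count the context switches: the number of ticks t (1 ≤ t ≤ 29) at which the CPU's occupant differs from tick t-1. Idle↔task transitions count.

t=0: ready={A,F} → run A
t=1: ready={A,F} → run A
t=2: ready={F} → run F
t=3: ready={B,F} → run B
t=4: ready={B,F} → run B
t=5: ready={B,D,F} → run B
t=6: ready={B,D,F} → run B
t=7: ready={D,F,H} → run H
t=8: ready={D,F,G,H} → run G
t=9: ready={D,F,G,H} → run G
t=10: ready={D,F,H} → run H
t=11: ready={D,F,H} → run H
t=12: ready={D,F} → run F
t=13: ready={D,F} → run F
t=14: ready={D,F} → run F
t=15: ready={D,F} → run F
t=16: ready={D,F} → run F
t=17: ready={D} → run D
t=18: ready={D} → run D
t=19: ready={D} → run D
t=20: ready={D} → run D
t=21: ready={D} → run D
t=22: (idle)
t=23: (idle)
t=24: (idle)
t=25: (idle)
t=26: (idle)
t=27: (idle)
t=28: (idle)
t=29: (idle)

context switches = 8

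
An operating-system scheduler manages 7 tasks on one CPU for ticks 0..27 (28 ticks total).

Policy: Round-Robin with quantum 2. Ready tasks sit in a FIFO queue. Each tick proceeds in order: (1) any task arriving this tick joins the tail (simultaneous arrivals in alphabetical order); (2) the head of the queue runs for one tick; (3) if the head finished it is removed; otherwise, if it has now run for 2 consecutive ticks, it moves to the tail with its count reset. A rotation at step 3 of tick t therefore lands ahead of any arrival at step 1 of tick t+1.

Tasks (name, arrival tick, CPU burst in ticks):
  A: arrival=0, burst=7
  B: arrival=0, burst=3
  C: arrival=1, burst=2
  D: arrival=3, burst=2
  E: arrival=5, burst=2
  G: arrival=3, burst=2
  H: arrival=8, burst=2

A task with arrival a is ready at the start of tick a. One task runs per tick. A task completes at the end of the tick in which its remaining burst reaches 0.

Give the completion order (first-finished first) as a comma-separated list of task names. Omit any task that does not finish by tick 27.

completion order = C, D, G, B, E, H, A

t=0: queue=[A,B] q_used=0 → run A
t=1: queue=[A,B,C] q_used=1 → run A
t=2: queue=[B,C,A] q_used=0 → run B
t=3: queue=[B,C,A,D,G] q_used=1 → run B
t=4: queue=[C,A,D,G,B] q_used=0 → run C
t=5: queue=[C,A,D,G,B,E] q_used=1 → run C
t=6: queue=[A,D,G,B,E] q_used=0 → run A
t=7: queue=[A,D,G,B,E] q_used=1 → run A
t=8: queue=[D,G,B,E,A,H] q_used=0 → run D
t=9: queue=[D,G,B,E,A,H] q_used=1 → run D
t=10: queue=[G,B,E,A,H] q_used=0 → run G
t=11: queue=[G,B,E,A,H] q_used=1 → run G
t=12: queue=[B,E,A,H] q_used=0 → run B
t=13: queue=[E,A,H] q_used=0 → run E
t=14: queue=[E,A,H] q_used=1 → run E
t=15: queue=[A,H] q_used=0 → run A
t=16: queue=[A,H] q_used=1 → run A
t=17: queue=[H,A] q_used=0 → run H
t=18: queue=[H,A] q_used=1 → run H
t=19: queue=[A] q_used=0 → run A
t=20: (idle)
t=21: (idle)
t=22: (idle)
t=23: (idle)
t=24: (idle)
t=25: (idle)
t=26: (idle)
t=27: (idle)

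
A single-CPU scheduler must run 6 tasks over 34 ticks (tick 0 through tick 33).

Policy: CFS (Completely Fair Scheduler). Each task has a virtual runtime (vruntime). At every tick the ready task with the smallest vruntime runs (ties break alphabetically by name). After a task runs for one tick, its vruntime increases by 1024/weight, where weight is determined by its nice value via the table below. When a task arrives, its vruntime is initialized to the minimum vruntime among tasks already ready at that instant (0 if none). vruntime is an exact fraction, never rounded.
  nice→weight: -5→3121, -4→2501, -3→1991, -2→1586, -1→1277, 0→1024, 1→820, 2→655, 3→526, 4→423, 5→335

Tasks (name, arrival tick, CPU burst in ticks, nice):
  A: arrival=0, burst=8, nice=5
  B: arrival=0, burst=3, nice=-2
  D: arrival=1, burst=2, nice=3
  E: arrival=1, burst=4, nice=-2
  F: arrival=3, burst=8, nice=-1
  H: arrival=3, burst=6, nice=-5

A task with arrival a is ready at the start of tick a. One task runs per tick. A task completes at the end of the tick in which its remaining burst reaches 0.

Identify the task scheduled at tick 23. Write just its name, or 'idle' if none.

t=0: vr[A=0 B=0] → run A
t=1: vr[A=1024/335 B=0 D=0 E=0] → run B
t=2: vr[A=1024/335 B=512/793 D=0 E=0] → run D
t=3: vr[A=1024/335 B=512/793 D=512/263 E=0 F=0 H=0] → run E
t=4: vr[A=1024/335 B=512/793 D=512/263 E=512/793 F=0 H=0] → run F
t=5: vr[A=1024/335 B=512/793 D=512/263 E=512/793 F=1024/1277 H=0] → run H
t=6: vr[A=1024/335 B=512/793 D=512/263 E=512/793 F=1024/1277 H=1024/3121] → run H
t=7: vr[A=1024/335 B=512/793 D=512/263 E=512/793 F=1024/1277 H=2048/3121] → run B
t=8: vr[A=1024/335 B=1024/793 D=512/263 E=512/793 F=1024/1277 H=2048/3121] → run E
t=9: vr[A=1024/335 B=1024/793 D=512/263 E=1024/793 F=1024/1277 H=2048/3121] → run H
t=10: vr[A=1024/335 B=1024/793 D=512/263 E=1024/793 F=1024/1277 H=3072/3121] → run F
t=11: vr[A=1024/335 B=1024/793 D=512/263 E=1024/793 F=2048/1277 H=3072/3121] → run H
t=12: vr[A=1024/335 B=1024/793 D=512/263 E=1024/793 F=2048/1277 H=4096/3121] → run B
t=13: vr[A=1024/335 D=512/263 E=1024/793 F=2048/1277 H=4096/3121] → run E
t=14: vr[A=1024/335 D=512/263 E=1536/793 F=2048/1277 H=4096/3121] → run H
t=15: vr[A=1024/335 D=512/263 E=1536/793 F=2048/1277 H=5120/3121] → run F
t=16: vr[A=1024/335 D=512/263 E=1536/793 F=3072/1277 H=5120/3121] → run H
t=17: vr[A=1024/335 D=512/263 E=1536/793 F=3072/1277] → run E
t=18: vr[A=1024/335 D=512/263 F=3072/1277] → run D
t=19: vr[A=1024/335 F=3072/1277] → run F
t=20: vr[A=1024/335 F=4096/1277] → run A
t=21: vr[A=2048/335 F=4096/1277] → run F
t=22: vr[A=2048/335 F=5120/1277] → run F
t=23: vr[A=2048/335 F=6144/1277] → run F
t=24: vr[A=2048/335 F=7168/1277] → run F
t=25: vr[A=2048/335] → run A
t=26: vr[A=3072/335] → run A
t=27: vr[A=4096/335] → run A
t=28: vr[A=1024/67] → run A
t=29: vr[A=6144/335] → run A
t=30: vr[A=7168/335] → run A
t=31: (idle)
t=32: (idle)
t=33: (idle)

running at tick 23 = F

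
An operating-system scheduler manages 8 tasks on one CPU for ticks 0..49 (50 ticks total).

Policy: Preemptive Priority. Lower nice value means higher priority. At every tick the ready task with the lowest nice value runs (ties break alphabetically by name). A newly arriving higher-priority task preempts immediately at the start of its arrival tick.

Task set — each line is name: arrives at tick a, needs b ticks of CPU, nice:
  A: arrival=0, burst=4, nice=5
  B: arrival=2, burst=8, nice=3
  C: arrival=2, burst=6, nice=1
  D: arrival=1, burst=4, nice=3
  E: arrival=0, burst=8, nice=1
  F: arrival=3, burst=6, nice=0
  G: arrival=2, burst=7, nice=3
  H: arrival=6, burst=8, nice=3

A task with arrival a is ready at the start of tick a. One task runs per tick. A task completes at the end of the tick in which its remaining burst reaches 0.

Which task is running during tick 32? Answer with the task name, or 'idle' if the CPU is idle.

running at tick 32 = G

t=0: ready={A,E} → run E
t=1: ready={A,D,E} → run E
t=2: ready={A,B,C,D,E,G} → run C
t=3: ready={A,B,C,D,E,F,G} → run F
t=4: ready={A,B,C,D,E,F,G} → run F
t=5: ready={A,B,C,D,E,F,G} → run F
t=6: ready={A,B,C,D,E,F,G,H} → run F
t=7: ready={A,B,C,D,E,F,G,H} → run F
t=8: ready={A,B,C,D,E,F,G,H} → run F
t=9: ready={A,B,C,D,E,G,H} → run C
t=10: ready={A,B,C,D,E,G,H} → run C
t=11: ready={A,B,C,D,E,G,H} → run C
t=12: ready={A,B,C,D,E,G,H} → run C
t=13: ready={A,B,C,D,E,G,H} → run C
t=14: ready={A,B,D,E,G,H} → run E
t=15: ready={A,B,D,E,G,H} → run E
t=16: ready={A,B,D,E,G,H} → run E
t=17: ready={A,B,D,E,G,H} → run E
t=18: ready={A,B,D,E,G,H} → run E
t=19: ready={A,B,D,E,G,H} → run E
t=20: ready={A,B,D,G,H} → run B
t=21: ready={A,B,D,G,H} → run B
t=22: ready={A,B,D,G,H} → run B
t=23: ready={A,B,D,G,H} → run B
t=24: ready={A,B,D,G,H} → run B
t=25: ready={A,B,D,G,H} → run B
t=26: ready={A,B,D,G,H} → run B
t=27: ready={A,B,D,G,H} → run B
t=28: ready={A,D,G,H} → run D
t=29: ready={A,D,G,H} → run D
t=30: ready={A,D,G,H} → run D
t=31: ready={A,D,G,H} → run D
t=32: ready={A,G,H} → run G
t=33: ready={A,G,H} → run G
t=34: ready={A,G,H} → run G
t=35: ready={A,G,H} → run G
t=36: ready={A,G,H} → run G
t=37: ready={A,G,H} → run G
t=38: ready={A,G,H} → run G
t=39: ready={A,H} → run H
t=40: ready={A,H} → run H
t=41: ready={A,H} → run H
t=42: ready={A,H} → run H
t=43: ready={A,H} → run H
t=44: ready={A,H} → run H
t=45: ready={A,H} → run H
t=46: ready={A,H} → run H
t=47: ready={A} → run A
t=48: ready={A} → run A
t=49: ready={A} → run A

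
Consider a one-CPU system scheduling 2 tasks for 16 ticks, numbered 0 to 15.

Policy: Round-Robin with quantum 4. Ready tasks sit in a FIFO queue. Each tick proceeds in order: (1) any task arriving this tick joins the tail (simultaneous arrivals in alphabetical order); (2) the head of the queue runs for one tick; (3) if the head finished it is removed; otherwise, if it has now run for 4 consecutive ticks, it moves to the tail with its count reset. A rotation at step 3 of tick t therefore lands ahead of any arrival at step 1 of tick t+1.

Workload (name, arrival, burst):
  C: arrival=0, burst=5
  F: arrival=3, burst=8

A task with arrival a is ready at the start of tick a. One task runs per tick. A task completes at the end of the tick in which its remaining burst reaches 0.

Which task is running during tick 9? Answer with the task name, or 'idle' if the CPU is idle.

t=0: queue=[C] q_used=0 → run C
t=1: queue=[C] q_used=1 → run C
t=2: queue=[C] q_used=2 → run C
t=3: queue=[C,F] q_used=3 → run C
t=4: queue=[F,C] q_used=0 → run F
t=5: queue=[F,C] q_used=1 → run F
t=6: queue=[F,C] q_used=2 → run F
t=7: queue=[F,C] q_used=3 → run F
t=8: queue=[C,F] q_used=0 → run C
t=9: queue=[F] q_used=0 → run F
t=10: queue=[F] q_used=1 → run F
t=11: queue=[F] q_used=2 → run F
t=12: queue=[F] q_used=3 → run F
t=13: (idle)
t=14: (idle)
t=15: (idle)

running at tick 9 = F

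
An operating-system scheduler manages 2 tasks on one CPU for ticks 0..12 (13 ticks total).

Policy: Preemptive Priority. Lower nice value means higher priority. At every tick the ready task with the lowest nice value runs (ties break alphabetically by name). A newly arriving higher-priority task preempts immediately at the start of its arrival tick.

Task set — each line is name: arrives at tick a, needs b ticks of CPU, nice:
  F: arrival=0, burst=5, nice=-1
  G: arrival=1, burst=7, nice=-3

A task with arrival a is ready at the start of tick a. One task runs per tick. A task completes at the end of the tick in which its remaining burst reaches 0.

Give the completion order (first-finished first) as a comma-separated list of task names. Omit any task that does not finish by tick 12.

t=0: ready={F} → run F
t=1: ready={F,G} → run G
t=2: ready={F,G} → run G
t=3: ready={F,G} → run G
t=4: ready={F,G} → run G
t=5: ready={F,G} → run G
t=6: ready={F,G} → run G
t=7: ready={F,G} → run G
t=8: ready={F} → run F
t=9: ready={F} → run F
t=10: ready={F} → run F
t=11: ready={F} → run F
t=12: (idle)

completion order = G, F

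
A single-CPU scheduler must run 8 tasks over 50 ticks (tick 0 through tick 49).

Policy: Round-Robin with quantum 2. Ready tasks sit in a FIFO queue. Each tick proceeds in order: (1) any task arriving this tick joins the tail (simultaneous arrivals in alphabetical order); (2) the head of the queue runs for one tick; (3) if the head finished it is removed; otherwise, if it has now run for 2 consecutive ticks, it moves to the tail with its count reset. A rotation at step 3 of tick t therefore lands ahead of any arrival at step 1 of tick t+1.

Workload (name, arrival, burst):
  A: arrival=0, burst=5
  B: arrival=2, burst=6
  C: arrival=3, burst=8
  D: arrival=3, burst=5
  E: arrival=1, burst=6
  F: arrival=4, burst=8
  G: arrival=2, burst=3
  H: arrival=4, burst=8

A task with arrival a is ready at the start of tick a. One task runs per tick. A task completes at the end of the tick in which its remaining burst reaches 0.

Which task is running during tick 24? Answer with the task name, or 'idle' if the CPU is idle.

running at tick 24 = C

t=0: queue=[A] q_used=0 → run A
t=1: queue=[A,E] q_used=1 → run A
t=2: queue=[E,A,B,G] q_used=0 → run E
t=3: queue=[E,A,B,G,C,D] q_used=1 → run E
t=4: queue=[A,B,G,C,D,E,F,H] q_used=0 → run A
t=5: queue=[A,B,G,C,D,E,F,H] q_used=1 → run A
t=6: queue=[B,G,C,D,E,F,H,A] q_used=0 → run B
t=7: queue=[B,G,C,D,E,F,H,A] q_used=1 → run B
t=8: queue=[G,C,D,E,F,H,A,B] q_used=0 → run G
t=9: queue=[G,C,D,E,F,H,A,B] q_used=1 → run G
t=10: queue=[C,D,E,F,H,A,B,G] q_used=0 → run C
t=11: queue=[C,D,E,F,H,A,B,G] q_used=1 → run C
t=12: queue=[D,E,F,H,A,B,G,C] q_used=0 → run D
t=13: queue=[D,E,F,H,A,B,G,C] q_used=1 → run D
t=14: queue=[E,F,H,A,B,G,C,D] q_used=0 → run E
t=15: queue=[E,F,H,A,B,G,C,D] q_used=1 → run E
t=16: queue=[F,H,A,B,G,C,D,E] q_used=0 → run F
t=17: queue=[F,H,A,B,G,C,D,E] q_used=1 → run F
t=18: queue=[H,A,B,G,C,D,E,F] q_used=0 → run H
t=19: queue=[H,A,B,G,C,D,E,F] q_used=1 → run H
t=20: queue=[A,B,G,C,D,E,F,H] q_used=0 → run A
t=21: queue=[B,G,C,D,E,F,H] q_used=0 → run B
t=22: queue=[B,G,C,D,E,F,H] q_used=1 → run B
t=23: queue=[G,C,D,E,F,H,B] q_used=0 → run G
t=24: queue=[C,D,E,F,H,B] q_used=0 → run C
t=25: queue=[C,D,E,F,H,B] q_used=1 → run C
t=26: queue=[D,E,F,H,B,C] q_used=0 → run D
t=27: queue=[D,E,F,H,B,C] q_used=1 → run D
t=28: queue=[E,F,H,B,C,D] q_used=0 → run E
t=29: queue=[E,F,H,B,C,D] q_used=1 → run E
t=30: queue=[F,H,B,C,D] q_used=0 → run F
t=31: queue=[F,H,B,C,D] q_used=1 → run F
t=32: queue=[H,B,C,D,F] q_used=0 → run H
t=33: queue=[H,B,C,D,F] q_used=1 → run H
t=34: queue=[B,C,D,F,H] q_used=0 → run B
t=35: queue=[B,C,D,F,H] q_used=1 → run B
t=36: queue=[C,D,F,H] q_used=0 → run C
t=37: queue=[C,D,F,H] q_used=1 → run C
t=38: queue=[D,F,H,C] q_used=0 → run D
t=39: queue=[F,H,C] q_used=0 → run F
t=40: queue=[F,H,C] q_used=1 → run F
t=41: queue=[H,C,F] q_used=0 → run H
t=42: queue=[H,C,F] q_used=1 → run H
t=43: queue=[C,F,H] q_used=0 → run C
t=44: queue=[C,F,H] q_used=1 → run C
t=45: queue=[F,H] q_used=0 → run F
t=46: queue=[F,H] q_used=1 → run F
t=47: queue=[H] q_used=0 → run H
t=48: queue=[H] q_used=1 → run H
t=49: (idle)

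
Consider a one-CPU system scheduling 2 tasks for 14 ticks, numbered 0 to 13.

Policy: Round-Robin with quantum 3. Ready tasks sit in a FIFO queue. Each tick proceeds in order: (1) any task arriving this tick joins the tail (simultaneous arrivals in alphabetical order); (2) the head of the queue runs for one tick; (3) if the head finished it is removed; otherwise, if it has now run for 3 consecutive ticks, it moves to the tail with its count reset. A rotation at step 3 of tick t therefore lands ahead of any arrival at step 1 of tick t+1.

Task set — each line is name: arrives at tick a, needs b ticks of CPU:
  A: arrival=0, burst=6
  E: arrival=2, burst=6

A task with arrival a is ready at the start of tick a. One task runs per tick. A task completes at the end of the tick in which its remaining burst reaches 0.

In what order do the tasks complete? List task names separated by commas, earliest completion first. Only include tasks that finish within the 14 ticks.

completion order = A, E

t=0: queue=[A] q_used=0 → run A
t=1: queue=[A] q_used=1 → run A
t=2: queue=[A,E] q_used=2 → run A
t=3: queue=[E,A] q_used=0 → run E
t=4: queue=[E,A] q_used=1 → run E
t=5: queue=[E,A] q_used=2 → run E
t=6: queue=[A,E] q_used=0 → run A
t=7: queue=[A,E] q_used=1 → run A
t=8: queue=[A,E] q_used=2 → run A
t=9: queue=[E] q_used=0 → run E
t=10: queue=[E] q_used=1 → run E
t=11: queue=[E] q_used=2 → run E
t=12: (idle)
t=13: (idle)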